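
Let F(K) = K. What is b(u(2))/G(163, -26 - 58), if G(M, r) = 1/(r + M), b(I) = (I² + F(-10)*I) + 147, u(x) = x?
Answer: 10349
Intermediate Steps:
b(I) = 147 + I² - 10*I (b(I) = (I² - 10*I) + 147 = 147 + I² - 10*I)
G(M, r) = 1/(M + r)
b(u(2))/G(163, -26 - 58) = (147 + 2² - 10*2)/(1/(163 + (-26 - 58))) = (147 + 4 - 20)/(1/(163 - 84)) = 131/(1/79) = 131*79 = 10349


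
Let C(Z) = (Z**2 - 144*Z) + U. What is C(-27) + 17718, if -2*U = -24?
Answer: 22347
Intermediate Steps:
U = 12 (U = -1/2*(-24) = 12)
C(Z) = 12 + Z**2 - 144*Z (C(Z) = (Z**2 - 144*Z) + 12 = 12 + Z**2 - 144*Z)
C(-27) + 17718 = (12 + (-27)**2 - 144*(-27)) + 17718 = (12 + 729 + 3888) + 17718 = 4629 + 17718 = 22347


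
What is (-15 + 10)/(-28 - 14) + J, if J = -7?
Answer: -289/42 ≈ -6.8810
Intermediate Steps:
(-15 + 10)/(-28 - 14) + J = (-15 + 10)/(-28 - 14) - 7 = -5/(-42) - 7 = -1/42*(-5) - 7 = 5/42 - 7 = -289/42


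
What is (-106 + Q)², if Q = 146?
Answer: 1600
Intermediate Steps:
(-106 + Q)² = (-106 + 146)² = 40² = 1600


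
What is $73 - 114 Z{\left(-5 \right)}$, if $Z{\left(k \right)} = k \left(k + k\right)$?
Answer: $-5627$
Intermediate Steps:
$Z{\left(k \right)} = 2 k^{2}$ ($Z{\left(k \right)} = k 2 k = 2 k^{2}$)
$73 - 114 Z{\left(-5 \right)} = 73 - 114 \cdot 2 \left(-5\right)^{2} = 73 - 114 \cdot 2 \cdot 25 = 73 - 5700 = -5627$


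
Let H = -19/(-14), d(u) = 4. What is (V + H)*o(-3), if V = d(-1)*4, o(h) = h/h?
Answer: 243/14 ≈ 17.357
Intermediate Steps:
o(h) = 1
H = 19/14 (H = -19*(-1/14) = 19/14 ≈ 1.3571)
V = 16 (V = 4*4 = 16)
(V + H)*o(-3) = (16 + 19/14)*1 = (243/14)*1 = 243/14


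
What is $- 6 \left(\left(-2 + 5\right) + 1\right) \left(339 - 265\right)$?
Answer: $-1776$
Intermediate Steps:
$- 6 \left(\left(-2 + 5\right) + 1\right) \left(339 - 265\right) = - 6 \left(3 + 1\right) 74 = \left(-6\right) 4 \cdot 74 = \left(-24\right) 74 = -1776$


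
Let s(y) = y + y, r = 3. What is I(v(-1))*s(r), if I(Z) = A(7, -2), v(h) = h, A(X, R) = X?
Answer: 42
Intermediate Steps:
I(Z) = 7
s(y) = 2*y
I(v(-1))*s(r) = 7*(2*3) = 7*6 = 42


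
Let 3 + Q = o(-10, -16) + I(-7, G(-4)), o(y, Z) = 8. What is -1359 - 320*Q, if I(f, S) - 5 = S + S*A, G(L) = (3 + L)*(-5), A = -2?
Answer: -2959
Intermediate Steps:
G(L) = -15 - 5*L
I(f, S) = 5 - S (I(f, S) = 5 + (S + S*(-2)) = 5 + (S - 2*S) = 5 - S)
Q = 5 (Q = -3 + (8 + (5 - (-15 - 5*(-4)))) = -3 + (8 + (5 - (-15 + 20))) = -3 + (8 + (5 - 1*5)) = -3 + (8 + (5 - 5)) = -3 + (8 + 0) = -3 + 8 = 5)
-1359 - 320*Q = -1359 - 320*5 = -1359 - 1600 = -2959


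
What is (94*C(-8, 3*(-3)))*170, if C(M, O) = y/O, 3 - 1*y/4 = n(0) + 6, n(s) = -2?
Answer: 63920/9 ≈ 7102.2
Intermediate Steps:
y = -4 (y = 12 - 4*(-2 + 6) = 12 - 4*4 = 12 - 16 = -4)
C(M, O) = -4/O
(94*C(-8, 3*(-3)))*170 = (94*(-4/(3*(-3))))*170 = (94*(-4/(-9)))*170 = (94*(-4*(-⅑)))*170 = (94*(4/9))*170 = (376/9)*170 = 63920/9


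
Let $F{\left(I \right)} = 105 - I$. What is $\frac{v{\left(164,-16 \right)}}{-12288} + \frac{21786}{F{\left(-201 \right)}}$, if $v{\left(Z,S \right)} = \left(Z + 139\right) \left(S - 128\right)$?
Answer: $\frac{975895}{13056} \approx 74.747$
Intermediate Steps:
$v{\left(Z,S \right)} = \left(-128 + S\right) \left(139 + Z\right)$ ($v{\left(Z,S \right)} = \left(139 + Z\right) \left(-128 + S\right) = \left(-128 + S\right) \left(139 + Z\right)$)
$\frac{v{\left(164,-16 \right)}}{-12288} + \frac{21786}{F{\left(-201 \right)}} = \frac{-17792 - 20992 + 139 \left(-16\right) - 2624}{-12288} + \frac{21786}{105 - -201} = \left(-17792 - 20992 - 2224 - 2624\right) \left(- \frac{1}{12288}\right) + \frac{21786}{105 + 201} = \left(-43632\right) \left(- \frac{1}{12288}\right) + \frac{21786}{306} = \frac{909}{256} + 21786 \cdot \frac{1}{306} = \frac{909}{256} + \frac{3631}{51} = \frac{975895}{13056}$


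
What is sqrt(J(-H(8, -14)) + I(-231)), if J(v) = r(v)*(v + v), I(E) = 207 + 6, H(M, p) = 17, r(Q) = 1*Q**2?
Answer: I*sqrt(9613) ≈ 98.046*I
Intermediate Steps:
r(Q) = Q**2
I(E) = 213
J(v) = 2*v**3 (J(v) = v**2*(v + v) = v**2*(2*v) = 2*v**3)
sqrt(J(-H(8, -14)) + I(-231)) = sqrt(2*(-1*17)**3 + 213) = sqrt(2*(-17)**3 + 213) = sqrt(2*(-4913) + 213) = sqrt(-9826 + 213) = sqrt(-9613) = I*sqrt(9613)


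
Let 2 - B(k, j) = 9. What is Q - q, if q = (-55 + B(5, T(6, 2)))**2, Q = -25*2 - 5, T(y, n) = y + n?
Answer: -3899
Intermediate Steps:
T(y, n) = n + y
B(k, j) = -7 (B(k, j) = 2 - 1*9 = 2 - 9 = -7)
Q = -55 (Q = -50 - 5 = -55)
q = 3844 (q = (-55 - 7)**2 = (-62)**2 = 3844)
Q - q = -55 - 1*3844 = -55 - 3844 = -3899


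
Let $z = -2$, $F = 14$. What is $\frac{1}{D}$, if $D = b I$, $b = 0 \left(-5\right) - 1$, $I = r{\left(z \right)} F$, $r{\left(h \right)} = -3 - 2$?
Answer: $\frac{1}{70} \approx 0.014286$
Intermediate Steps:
$r{\left(h \right)} = -5$
$I = -70$ ($I = \left(-5\right) 14 = -70$)
$b = -1$ ($b = 0 - 1 = -1$)
$D = 70$ ($D = \left(-1\right) \left(-70\right) = 70$)
$\frac{1}{D} = \frac{1}{70}$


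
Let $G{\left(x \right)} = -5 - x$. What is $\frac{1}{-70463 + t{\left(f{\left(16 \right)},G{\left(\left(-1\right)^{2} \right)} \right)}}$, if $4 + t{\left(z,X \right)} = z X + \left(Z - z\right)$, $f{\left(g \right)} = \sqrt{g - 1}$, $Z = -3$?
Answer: $- \frac{4698}{331068011} + \frac{7 \sqrt{15}}{4966020165} \approx -1.4185 \cdot 10^{-5}$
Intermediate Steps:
$f{\left(g \right)} = \sqrt{-1 + g}$
$t{\left(z,X \right)} = -7 - z + X z$ ($t{\left(z,X \right)} = -4 - \left(3 + z - z X\right) = -4 - \left(3 + z - X z\right) = -7 - z + X z$)
$\frac{1}{-70463 + t{\left(f{\left(16 \right)},G{\left(\left(-1\right)^{2} \right)} \right)}} = \frac{1}{-70463 - \left(7 + \sqrt{-1 + 16} - \left(-5 - \left(-1\right)^{2}\right) \sqrt{-1 + 16}\right)} = \frac{1}{-70463 - \left(7 + \sqrt{15} - \left(-5 - 1\right) \sqrt{15}\right)} = \frac{1}{-70463 - \left(7 + 7 \sqrt{15}\right)} = \frac{1}{-70470 - 7 \sqrt{15}}$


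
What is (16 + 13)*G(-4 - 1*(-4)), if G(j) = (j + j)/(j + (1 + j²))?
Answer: 0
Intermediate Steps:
G(j) = 2*j/(1 + j + j²) (G(j) = (2*j)/(1 + j + j²) = 2*j/(1 + j + j²))
(16 + 13)*G(-4 - 1*(-4)) = (16 + 13)*(2*(-4 - 1*(-4))/(1 + (-4 - 1*(-4)) + (-4 - 1*(-4))²)) = 29*(2*(-4 + 4)/(1 + (-4 + 4) + (-4 + 4)²)) = 29*(2*0/(1 + 0 + 0²)) = 29*(2*0/(1 + 0 + 0)) = 29*(2*0/1) = 29*(2*0*1) = 29*0 = 0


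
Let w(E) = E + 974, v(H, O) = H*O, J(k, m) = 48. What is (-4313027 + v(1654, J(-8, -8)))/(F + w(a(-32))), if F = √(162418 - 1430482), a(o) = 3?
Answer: -4136261395/2222593 + 50803620*I*√8806/2222593 ≈ -1861.0 + 2145.0*I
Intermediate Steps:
F = 12*I*√8806 (F = √(-1268064) = 12*I*√8806 ≈ 1126.1*I)
w(E) = 974 + E
(-4313027 + v(1654, J(-8, -8)))/(F + w(a(-32))) = (-4313027 + 1654*48)/(12*I*√8806 + (974 + 3)) = (-4313027 + 79392)/(12*I*√8806 + 977) = -4233635/(977 + 12*I*√8806)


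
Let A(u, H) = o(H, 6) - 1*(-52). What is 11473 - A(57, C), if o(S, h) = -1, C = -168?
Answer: 11422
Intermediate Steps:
A(u, H) = 51 (A(u, H) = -1 - 1*(-52) = -1 + 52 = 51)
11473 - A(57, C) = 11473 - 1*51 = 11473 - 51 = 11422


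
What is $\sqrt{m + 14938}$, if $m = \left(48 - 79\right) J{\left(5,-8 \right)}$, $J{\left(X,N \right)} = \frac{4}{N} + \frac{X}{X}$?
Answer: $\frac{\sqrt{59690}}{2} \approx 122.16$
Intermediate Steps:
$J{\left(X,N \right)} = 1 + \frac{4}{N}$ ($J{\left(X,N \right)} = \frac{4}{N} + 1 = 1 + \frac{4}{N}$)
$m = - \frac{31}{2}$ ($m = \left(48 - 79\right) \frac{4 - 8}{-8} = - 31 \left(\left(- \frac{1}{8}\right) \left(-4\right)\right) = \left(-31\right) \frac{1}{2} = - \frac{31}{2} \approx -15.5$)
$\sqrt{m + 14938} = \sqrt{- \frac{31}{2} + 14938} = \sqrt{\frac{29845}{2}} = \frac{\sqrt{59690}}{2}$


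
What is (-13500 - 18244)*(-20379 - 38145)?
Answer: 1857785856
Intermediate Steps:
(-13500 - 18244)*(-20379 - 38145) = -31744*(-58524) = 1857785856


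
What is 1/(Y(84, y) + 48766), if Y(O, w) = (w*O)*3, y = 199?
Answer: 1/98914 ≈ 1.0110e-5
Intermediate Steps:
Y(O, w) = 3*O*w (Y(O, w) = (O*w)*3 = 3*O*w)
1/(Y(84, y) + 48766) = 1/(3*84*199 + 48766) = 1/(50148 + 48766) = 1/98914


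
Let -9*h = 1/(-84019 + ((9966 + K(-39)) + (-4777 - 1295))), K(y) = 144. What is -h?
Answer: -1/719829 ≈ -1.3892e-6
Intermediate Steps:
h = 1/719829 (h = -1/(9*(-84019 + ((9966 + 144) + (-4777 - 1295)))) = -1/(9*(-84019 + (10110 - 6072))) = -1/(9*(-84019 + 4038)) = -⅑/(-79981) = -⅑*(-1/79981) = 1/719829 ≈ 1.3892e-6)
-h = -1*1/719829 = -1/719829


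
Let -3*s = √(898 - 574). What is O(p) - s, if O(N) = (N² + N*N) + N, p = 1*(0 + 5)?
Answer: 61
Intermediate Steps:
p = 5 (p = 1*5 = 5)
s = -6 (s = -√(898 - 574)/3 = -√324/3 = -⅓*18 = -6)
O(N) = N + 2*N² (O(N) = (N² + N²) + N = 2*N² + N = N + 2*N²)
O(p) - s = 5*(1 + 2*5) - 1*(-6) = 5*(1 + 10) + 6 = 5*11 + 6 = 55 + 6 = 61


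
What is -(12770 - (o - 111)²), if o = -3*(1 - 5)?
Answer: -2969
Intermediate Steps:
o = 12 (o = -3*(-4) = 12)
-(12770 - (o - 111)²) = -(12770 - (12 - 111)²) = -(12770 - 1*(-99)²) = -(12770 - 1*9801) = -(12770 - 9801) = -1*2969 = -2969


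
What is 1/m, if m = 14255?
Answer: 1/14255 ≈ 7.0151e-5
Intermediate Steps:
1/m = 1/14255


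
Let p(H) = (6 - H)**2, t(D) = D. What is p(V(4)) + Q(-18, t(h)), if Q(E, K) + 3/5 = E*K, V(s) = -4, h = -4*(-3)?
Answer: -583/5 ≈ -116.60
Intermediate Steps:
h = 12
Q(E, K) = -3/5 + E*K
p(V(4)) + Q(-18, t(h)) = (-6 - 4)**2 + (-3/5 - 18*12) = (-10)**2 + (-3/5 - 216) = 100 - 1083/5 = -583/5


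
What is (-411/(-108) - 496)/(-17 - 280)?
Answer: 17719/10692 ≈ 1.6572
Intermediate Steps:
(-411/(-108) - 496)/(-17 - 280) = (-411*(-1/108) - 496)/(-297) = (137/36 - 496)*(-1/297) = -17719/36*(-1/297) = 17719/10692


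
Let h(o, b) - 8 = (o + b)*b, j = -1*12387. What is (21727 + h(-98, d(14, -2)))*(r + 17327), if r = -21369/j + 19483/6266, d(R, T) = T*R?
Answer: 11328299623865889/25872314 ≈ 4.3785e+8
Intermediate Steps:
d(R, T) = R*T
j = -12387
h(o, b) = 8 + b*(b + o) (h(o, b) = 8 + (o + b)*b = 8 + (b + o)*b = 8 + b*(b + o))
r = 125078025/25872314 (r = -21369/(-12387) + 19483/6266 = -21369*(-1/12387) + 19483*(1/6266) = 7123/4129 + 19483/6266 = 125078025/25872314 ≈ 4.8344)
(21727 + h(-98, d(14, -2)))*(r + 17327) = (21727 + (8 + (14*(-2))² + (14*(-2))*(-98)))*(125078025/25872314 + 17327) = (21727 + (8 + (-28)² - 28*(-98)))*(448414662703/25872314) = (21727 + (8 + 784 + 2744))*(448414662703/25872314) = (21727 + 3536)*(448414662703/25872314) = 25263*(448414662703/25872314) = 11328299623865889/25872314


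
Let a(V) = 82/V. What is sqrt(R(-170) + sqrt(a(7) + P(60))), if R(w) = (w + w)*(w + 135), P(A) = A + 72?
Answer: sqrt(583100 + 7*sqrt(7042))/7 ≈ 109.14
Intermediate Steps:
P(A) = 72 + A
R(w) = 2*w*(135 + w) (R(w) = (2*w)*(135 + w) = 2*w*(135 + w))
sqrt(R(-170) + sqrt(a(7) + P(60))) = sqrt(2*(-170)*(135 - 170) + sqrt(82/7 + (72 + 60))) = sqrt(2*(-170)*(-35) + sqrt(82*(1/7) + 132)) = sqrt(11900 + sqrt(82/7 + 132)) = sqrt(11900 + sqrt(1006/7)) = sqrt(11900 + sqrt(7042)/7)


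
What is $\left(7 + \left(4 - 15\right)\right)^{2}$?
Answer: $16$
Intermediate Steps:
$\left(7 + \left(4 - 15\right)\right)^{2} = \left(7 - 11\right)^{2} = \left(-4\right)^{2} = 16$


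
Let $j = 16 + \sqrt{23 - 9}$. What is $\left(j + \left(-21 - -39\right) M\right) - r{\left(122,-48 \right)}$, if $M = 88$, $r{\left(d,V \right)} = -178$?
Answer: $1778 + \sqrt{14} \approx 1781.7$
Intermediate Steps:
$j = 16 + \sqrt{14} \approx 19.742$
$\left(j + \left(-21 - -39\right) M\right) - r{\left(122,-48 \right)} = \left(\left(16 + \sqrt{14}\right) + \left(-21 - -39\right) 88\right) - -178 = \left(\left(16 + \sqrt{14}\right) + \left(-21 + 39\right) 88\right) + 178 = \left(\left(16 + \sqrt{14}\right) + 18 \cdot 88\right) + 178 = \left(\left(16 + \sqrt{14}\right) + 1584\right) + 178 = \left(1600 + \sqrt{14}\right) + 178 = 1778 + \sqrt{14}$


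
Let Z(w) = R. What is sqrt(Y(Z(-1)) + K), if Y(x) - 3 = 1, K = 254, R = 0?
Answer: sqrt(258) ≈ 16.062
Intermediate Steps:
Z(w) = 0
Y(x) = 4 (Y(x) = 3 + 1 = 4)
sqrt(Y(Z(-1)) + K) = sqrt(4 + 254) = sqrt(258)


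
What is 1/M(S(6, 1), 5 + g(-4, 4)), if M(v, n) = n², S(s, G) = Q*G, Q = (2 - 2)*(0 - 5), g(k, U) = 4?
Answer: 1/81 ≈ 0.012346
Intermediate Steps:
Q = 0 (Q = 0*(-5) = 0)
S(s, G) = 0 (S(s, G) = 0*G = 0)
1/M(S(6, 1), 5 + g(-4, 4)) = 1/((5 + 4)²) = 1/(9²) = 1/81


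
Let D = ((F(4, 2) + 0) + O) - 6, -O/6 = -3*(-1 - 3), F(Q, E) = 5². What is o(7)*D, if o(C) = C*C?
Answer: -2597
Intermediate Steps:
o(C) = C²
F(Q, E) = 25
O = -72 (O = -(-18)*(-1 - 3) = -(-18)*(-4) = -6*12 = -72)
D = -53 (D = ((25 + 0) - 72) - 6 = (25 - 72) - 6 = -47 - 6 = -53)
o(7)*D = 7²*(-53) = 49*(-53) = -2597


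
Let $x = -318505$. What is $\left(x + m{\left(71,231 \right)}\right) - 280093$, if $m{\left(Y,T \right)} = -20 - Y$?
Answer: $-598689$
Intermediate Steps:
$\left(x + m{\left(71,231 \right)}\right) - 280093 = \left(-318505 - 91\right) - 280093 = -318596 - 280093 = -598689$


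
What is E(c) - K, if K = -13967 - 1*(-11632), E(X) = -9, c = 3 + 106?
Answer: 2326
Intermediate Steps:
c = 109
K = -2335 (K = -13967 + 11632 = -2335)
E(c) - K = -9 - 1*(-2335) = -9 + 2335 = 2326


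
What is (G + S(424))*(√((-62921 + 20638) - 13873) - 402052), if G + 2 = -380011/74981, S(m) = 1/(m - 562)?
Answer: 14717365747630/5173689 - 73211255*I*√14039/5173689 ≈ 2.8447e+6 - 1676.7*I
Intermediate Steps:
S(m) = 1/(-562 + m)
G = -529973/74981 (G = -2 - 380011/74981 = -529973/74981 ≈ -7.0681)
(G + S(424))*(√((-62921 + 20638) - 13873) - 402052) = (-529973/74981 + 1/(-562 + 424))*(√((-62921 + 20638) - 13873) - 402052) = (-529973/74981 + 1/(-138))*(√(-42283 - 13873) - 402052) = (-529973/74981 - 1/138)*(√(-56156) - 402052) = -73211255*(2*I*√14039 - 402052)/10347378 = -73211255*(-402052 + 2*I*√14039)/10347378 = 14717365747630/5173689 - 73211255*I*√14039/5173689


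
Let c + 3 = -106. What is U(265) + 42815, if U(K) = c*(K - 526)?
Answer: 71264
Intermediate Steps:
c = -109 (c = -3 - 106 = -109)
U(K) = 57334 - 109*K (U(K) = -109*(K - 526) = -109*(-526 + K) = 57334 - 109*K)
U(265) + 42815 = (57334 - 109*265) + 42815 = (57334 - 28885) + 42815 = 28449 + 42815 = 71264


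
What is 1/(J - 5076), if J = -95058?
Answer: -1/100134 ≈ -9.9866e-6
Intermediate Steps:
1/(J - 5076) = 1/(-95058 - 5076) = 1/(-100134) = -1/100134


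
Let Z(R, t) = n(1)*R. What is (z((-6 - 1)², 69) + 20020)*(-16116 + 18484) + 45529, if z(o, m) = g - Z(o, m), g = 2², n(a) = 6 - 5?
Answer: 47346329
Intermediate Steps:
n(a) = 1
g = 4
Z(R, t) = R (Z(R, t) = 1*R = R)
z(o, m) = 4 - o
(z((-6 - 1)², 69) + 20020)*(-16116 + 18484) + 45529 = ((4 - (-6 - 1)²) + 20020)*(-16116 + 18484) + 45529 = ((4 - 1*(-7)²) + 20020)*2368 + 45529 = ((4 - 1*49) + 20020)*2368 + 45529 = ((4 - 49) + 20020)*2368 + 45529 = (-45 + 20020)*2368 + 45529 = 19975*2368 + 45529 = 47300800 + 45529 = 47346329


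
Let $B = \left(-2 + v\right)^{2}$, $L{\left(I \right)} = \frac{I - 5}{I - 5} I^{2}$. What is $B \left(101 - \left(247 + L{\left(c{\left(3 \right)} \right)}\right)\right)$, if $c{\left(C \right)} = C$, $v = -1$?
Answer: $-1395$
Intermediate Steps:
$L{\left(I \right)} = I^{2}$ ($L{\left(I \right)} = \frac{-5 + I}{-5 + I} I^{2} = 1 I^{2} = I^{2}$)
$B = 9$ ($B = \left(-2 - 1\right)^{2} = \left(-3\right)^{2} = 9$)
$B \left(101 - \left(247 + L{\left(c{\left(3 \right)} \right)}\right)\right) = 9 \left(101 - 256\right) = 9 \left(-155\right) = -1395$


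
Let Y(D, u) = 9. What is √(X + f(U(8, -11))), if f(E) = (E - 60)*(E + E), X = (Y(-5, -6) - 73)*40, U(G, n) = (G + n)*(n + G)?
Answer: I*√3478 ≈ 58.975*I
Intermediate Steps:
U(G, n) = (G + n)² (U(G, n) = (G + n)*(G + n) = (G + n)²)
X = -2560 (X = (9 - 73)*40 = -64*40 = -2560)
f(E) = 2*E*(-60 + E) (f(E) = (-60 + E)*(2*E) = 2*E*(-60 + E))
√(X + f(U(8, -11))) = √(-2560 + 2*(8 - 11)²*(-60 + (8 - 11)²)) = √(-2560 + 2*(-3)²*(-60 + (-3)²)) = √(-2560 + 2*9*(-60 + 9)) = √(-2560 + 2*9*(-51)) = √(-2560 - 918) = √(-3478) = I*√3478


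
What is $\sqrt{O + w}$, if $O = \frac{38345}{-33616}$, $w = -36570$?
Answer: $\frac{i \sqrt{2582917851965}}{8404} \approx 191.24 i$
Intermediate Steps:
$O = - \frac{38345}{33616}$ ($O = 38345 \left(- \frac{1}{33616}\right) = - \frac{38345}{33616} \approx -1.1407$)
$\sqrt{O + w} = \sqrt{- \frac{38345}{33616} - 36570} = \sqrt{- \frac{1229375465}{33616}} = \frac{i \sqrt{2582917851965}}{8404}$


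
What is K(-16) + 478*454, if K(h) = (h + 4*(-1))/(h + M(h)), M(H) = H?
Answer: 1736101/8 ≈ 2.1701e+5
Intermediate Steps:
K(h) = (-4 + h)/(2*h) (K(h) = (h + 4*(-1))/(h + h) = (h - 4)/((2*h)) = (-4 + h)*(1/(2*h)) = (-4 + h)/(2*h))
K(-16) + 478*454 = (½)*(-4 - 16)/(-16) + 478*454 = (½)*(-1/16)*(-20) + 217012 = 5/8 + 217012 = 1736101/8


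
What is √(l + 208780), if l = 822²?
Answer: 4*√55279 ≈ 940.46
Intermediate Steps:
l = 675684
√(l + 208780) = √(675684 + 208780) = √884464 = 4*√55279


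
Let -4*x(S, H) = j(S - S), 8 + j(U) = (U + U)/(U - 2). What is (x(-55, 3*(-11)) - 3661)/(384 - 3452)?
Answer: 3659/3068 ≈ 1.1926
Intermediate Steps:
j(U) = -8 + 2*U/(-2 + U) (j(U) = -8 + (U + U)/(U - 2) = -8 + (2*U)/(-2 + U) = -8 + 2*U/(-2 + U))
x(S, H) = 2 (x(S, H) = -(8 - 3*(S - S))/(2*(-2 + (S - S))) = -(8 - 3*0)/(2*(-2 + 0)) = -(8 + 0)/(2*(-2)) = -(-1)*8/(2*2) = -¼*(-8) = 2)
(x(-55, 3*(-11)) - 3661)/(384 - 3452) = (2 - 3661)/(384 - 3452) = -3659/(-3068) = -3659*(-1/3068) = 3659/3068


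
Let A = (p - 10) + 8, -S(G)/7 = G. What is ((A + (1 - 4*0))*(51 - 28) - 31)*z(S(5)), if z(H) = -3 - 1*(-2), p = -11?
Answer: 307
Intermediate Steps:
S(G) = -7*G
A = -13 (A = (-11 - 10) + 8 = -21 + 8 = -13)
z(H) = -1 (z(H) = -3 + 2 = -1)
((A + (1 - 4*0))*(51 - 28) - 31)*z(S(5)) = ((-13 + (1 - 4*0))*(51 - 28) - 31)*(-1) = ((-13 + (1 + 0))*23 - 31)*(-1) = ((-13 + 1)*23 - 31)*(-1) = (-12*23 - 31)*(-1) = (-276 - 31)*(-1) = -307*(-1) = 307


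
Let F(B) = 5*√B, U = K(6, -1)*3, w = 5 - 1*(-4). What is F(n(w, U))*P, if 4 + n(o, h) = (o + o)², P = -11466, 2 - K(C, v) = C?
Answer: -458640*√5 ≈ -1.0256e+6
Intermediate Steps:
w = 9 (w = 5 + 4 = 9)
K(C, v) = 2 - C
U = -12 (U = (2 - 1*6)*3 = (2 - 6)*3 = -4*3 = -12)
n(o, h) = -4 + 4*o² (n(o, h) = -4 + (o + o)² = -4 + (2*o)² = -4 + 4*o²)
F(n(w, U))*P = (5*√(-4 + 4*9²))*(-11466) = (5*√(-4 + 4*81))*(-11466) = (5*√(-4 + 324))*(-11466) = (5*√320)*(-11466) = (5*(8*√5))*(-11466) = (40*√5)*(-11466) = -458640*√5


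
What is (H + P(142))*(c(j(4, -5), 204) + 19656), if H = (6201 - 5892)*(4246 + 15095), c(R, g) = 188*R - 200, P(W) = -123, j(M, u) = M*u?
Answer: 93803157216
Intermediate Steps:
c(R, g) = -200 + 188*R
H = 5976369 (H = 309*19341 = 5976369)
(H + P(142))*(c(j(4, -5), 204) + 19656) = (5976369 - 123)*((-200 + 188*(4*(-5))) + 19656) = 5976246*((-200 + 188*(-20)) + 19656) = 5976246*((-200 - 3760) + 19656) = 5976246*(-3960 + 19656) = 5976246*15696 = 93803157216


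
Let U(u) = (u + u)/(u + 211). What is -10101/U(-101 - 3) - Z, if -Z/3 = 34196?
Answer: 1724547/16 ≈ 1.0778e+5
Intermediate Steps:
Z = -102588 (Z = -3*34196 = -102588)
U(u) = 2*u/(211 + u) (U(u) = (2*u)/(211 + u) = 2*u/(211 + u))
-10101/U(-101 - 3) - Z = -10101*(211 + (-101 - 3))/(2*(-101 - 3)) - 1*(-102588) = -10101/(2*(-104)/(211 - 104)) + 102588 = -10101/(2*(-104)/107) + 102588 = -10101/(2*(-104)*(1/107)) + 102588 = -10101/(-208/107) + 102588 = -10101*(-107/208) + 102588 = 83139/16 + 102588 = 1724547/16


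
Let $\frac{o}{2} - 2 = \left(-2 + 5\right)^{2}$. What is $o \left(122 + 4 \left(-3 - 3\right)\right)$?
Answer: $2156$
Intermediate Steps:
$o = 22$ ($o = 4 + 2 \left(-2 + 5\right)^{2} = 4 + 2 \cdot 3^{2} = 4 + 2 \cdot 9 = 4 + 18 = 22$)
$o \left(122 + 4 \left(-3 - 3\right)\right) = 22 \left(122 + 4 \left(-3 - 3\right)\right) = 22 \left(122 + 4 \left(-6\right)\right) = 22 \left(122 - 24\right) = 22 \cdot 98 = 2156$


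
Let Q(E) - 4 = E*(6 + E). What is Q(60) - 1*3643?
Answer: 321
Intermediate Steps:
Q(E) = 4 + E*(6 + E)
Q(60) - 1*3643 = (4 + 60² + 6*60) - 1*3643 = (4 + 3600 + 360) - 3643 = 3964 - 3643 = 321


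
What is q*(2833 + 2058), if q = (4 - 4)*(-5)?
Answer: 0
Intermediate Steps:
q = 0 (q = 0*(-5) = 0)
q*(2833 + 2058) = 0*(2833 + 2058) = 0*4891 = 0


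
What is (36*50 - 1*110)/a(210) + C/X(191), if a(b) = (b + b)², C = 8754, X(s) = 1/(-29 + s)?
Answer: 25016130889/17640 ≈ 1.4181e+6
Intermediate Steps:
a(b) = 4*b² (a(b) = (2*b)² = 4*b²)
(36*50 - 1*110)/a(210) + C/X(191) = (36*50 - 1*110)/((4*210²)) + 8754/(1/(-29 + 191)) = (1800 - 110)/((4*44100)) + 8754/(1/162) = 1690/176400 + 8754/(1/162) = 1690*(1/176400) + 8754*162 = 169/17640 + 1418148 = 25016130889/17640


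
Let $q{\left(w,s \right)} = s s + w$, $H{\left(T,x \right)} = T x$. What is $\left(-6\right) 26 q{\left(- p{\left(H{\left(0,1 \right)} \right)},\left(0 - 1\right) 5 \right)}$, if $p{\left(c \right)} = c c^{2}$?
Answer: $-3900$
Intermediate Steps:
$p{\left(c \right)} = c^{3}$
$q{\left(w,s \right)} = w + s^{2}$ ($q{\left(w,s \right)} = s^{2} + w = w + s^{2}$)
$\left(-6\right) 26 q{\left(- p{\left(H{\left(0,1 \right)} \right)},\left(0 - 1\right) 5 \right)} = \left(-6\right) 26 \left(- \left(0 \cdot 1\right)^{3} + \left(\left(0 - 1\right) 5\right)^{2}\right) = - 156 \left(- 0^{3} + \left(\left(-1\right) 5\right)^{2}\right) = - 156 \left(\left(-1\right) 0 + \left(-5\right)^{2}\right) = - 156 \left(0 + 25\right) = \left(-156\right) 25 = -3900$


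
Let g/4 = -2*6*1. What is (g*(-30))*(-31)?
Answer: -44640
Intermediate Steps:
g = -48 (g = 4*(-2*6*1) = 4*(-12*1) = 4*(-12) = -48)
(g*(-30))*(-31) = -48*(-30)*(-31) = 1440*(-31) = -44640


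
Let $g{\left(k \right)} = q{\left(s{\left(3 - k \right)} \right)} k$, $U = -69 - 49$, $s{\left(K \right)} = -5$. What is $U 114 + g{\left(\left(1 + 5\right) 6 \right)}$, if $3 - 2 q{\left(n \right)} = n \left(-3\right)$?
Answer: $-13668$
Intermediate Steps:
$q{\left(n \right)} = \frac{3}{2} + \frac{3 n}{2}$ ($q{\left(n \right)} = \frac{3}{2} - \frac{n \left(-3\right)}{2} = \frac{3}{2} - \frac{\left(-3\right) n}{2} = \frac{3}{2} + \frac{3 n}{2}$)
$U = -118$ ($U = -69 - 49 = -118$)
$g{\left(k \right)} = - 6 k$ ($g{\left(k \right)} = \left(\frac{3}{2} + \frac{3}{2} \left(-5\right)\right) k = \left(\frac{3}{2} - \frac{15}{2}\right) k = - 6 k$)
$U 114 + g{\left(\left(1 + 5\right) 6 \right)} = \left(-118\right) 114 - 6 \left(1 + 5\right) 6 = -13452 - 6 \cdot 6 \cdot 6 = -13452 - 216 = -13668$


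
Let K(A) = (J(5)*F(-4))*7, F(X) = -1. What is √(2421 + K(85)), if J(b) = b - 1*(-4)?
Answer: 3*√262 ≈ 48.559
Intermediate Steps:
J(b) = 4 + b (J(b) = b + 4 = 4 + b)
K(A) = -63 (K(A) = ((4 + 5)*(-1))*7 = (9*(-1))*7 = -9*7 = -63)
√(2421 + K(85)) = √(2421 - 63) = √2358 = 3*√262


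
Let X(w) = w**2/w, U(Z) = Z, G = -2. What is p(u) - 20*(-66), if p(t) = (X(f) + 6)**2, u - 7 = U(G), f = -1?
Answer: 1345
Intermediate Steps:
u = 5 (u = 7 - 2 = 5)
X(w) = w
p(t) = 25 (p(t) = (-1 + 6)**2 = 5**2 = 25)
p(u) - 20*(-66) = 25 - 20*(-66) = 25 + 1320 = 1345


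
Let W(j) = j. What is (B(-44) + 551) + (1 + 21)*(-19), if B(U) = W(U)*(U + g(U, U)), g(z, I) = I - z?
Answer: 2069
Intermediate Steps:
B(U) = U² (B(U) = U*(U + (U - U)) = U*(U + 0) = U*U = U²)
(B(-44) + 551) + (1 + 21)*(-19) = ((-44)² + 551) + (1 + 21)*(-19) = (1936 + 551) + 22*(-19) = 2487 - 418 = 2069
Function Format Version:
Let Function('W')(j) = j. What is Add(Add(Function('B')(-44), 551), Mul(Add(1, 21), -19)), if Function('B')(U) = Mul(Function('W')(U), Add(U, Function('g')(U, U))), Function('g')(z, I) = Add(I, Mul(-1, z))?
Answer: 2069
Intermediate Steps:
Function('B')(U) = Pow(U, 2) (Function('B')(U) = Mul(U, Add(U, Add(U, Mul(-1, U)))) = Mul(U, Add(U, 0)) = Mul(U, U) = Pow(U, 2))
Add(Add(Function('B')(-44), 551), Mul(Add(1, 21), -19)) = Add(Add(Pow(-44, 2), 551), Mul(Add(1, 21), -19)) = Add(Add(1936, 551), Mul(22, -19)) = Add(2487, -418) = 2069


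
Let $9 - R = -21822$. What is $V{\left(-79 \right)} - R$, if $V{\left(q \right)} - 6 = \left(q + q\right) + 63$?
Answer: $-21920$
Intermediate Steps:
$V{\left(q \right)} = 69 + 2 q$ ($V{\left(q \right)} = 6 + \left(\left(q + q\right) + 63\right) = 6 + \left(2 q + 63\right) = 6 + \left(63 + 2 q\right) = 69 + 2 q$)
$R = 21831$ ($R = 9 - -21822 = 9 + 21822 = 21831$)
$V{\left(-79 \right)} - R = \left(69 + 2 \left(-79\right)\right) - 21831 = \left(69 - 158\right) - 21831 = -89 - 21831 = -21920$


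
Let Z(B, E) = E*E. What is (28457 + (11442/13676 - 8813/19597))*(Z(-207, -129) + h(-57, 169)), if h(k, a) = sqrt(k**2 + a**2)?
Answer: 63458986060758645/134004286 + 3813411817845*sqrt(31810)/134004286 ≈ 4.7864e+8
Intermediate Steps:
Z(B, E) = E**2
h(k, a) = sqrt(a**2 + k**2)
(28457 + (11442/13676 - 8813/19597))*(Z(-207, -129) + h(-57, 169)) = (28457 + (11442/13676 - 8813/19597))*((-129)**2 + sqrt(169**2 + (-57)**2)) = (28457 + (11442*(1/13676) - 8813*1/19597))*(16641 + sqrt(28561 + 3249)) = (28457 + (5721/6838 - 8813/19597))*(16641 + sqrt(31810)) = (28457 + 51851143/134004286)*(16641 + sqrt(31810)) = 3813411817845*(16641 + sqrt(31810))/134004286 = 63458986060758645/134004286 + 3813411817845*sqrt(31810)/134004286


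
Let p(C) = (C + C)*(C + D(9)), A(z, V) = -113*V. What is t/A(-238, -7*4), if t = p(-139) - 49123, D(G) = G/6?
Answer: -5449/1582 ≈ -3.4444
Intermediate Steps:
D(G) = G/6 (D(G) = G*(⅙) = G/6)
p(C) = 2*C*(3/2 + C) (p(C) = (C + C)*(C + (⅙)*9) = (2*C)*(C + 3/2) = (2*C)*(3/2 + C) = 2*C*(3/2 + C))
t = -10898 (t = -139*(3 + 2*(-139)) - 49123 = -139*(3 - 278) - 49123 = -139*(-275) - 49123 = 38225 - 49123 = -10898)
t/A(-238, -7*4) = -10898/((-(-791)*4)) = -10898/((-113*(-28))) = -10898/3164 = -10898*1/3164 = -5449/1582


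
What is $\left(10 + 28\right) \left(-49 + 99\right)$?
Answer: $1900$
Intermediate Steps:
$\left(10 + 28\right) \left(-49 + 99\right) = 38 \cdot 50 = 1900$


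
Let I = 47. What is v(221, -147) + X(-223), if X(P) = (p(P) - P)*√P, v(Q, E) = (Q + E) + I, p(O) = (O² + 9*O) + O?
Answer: 121 + 47722*I*√223 ≈ 121.0 + 7.1264e+5*I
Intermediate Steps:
p(O) = O² + 10*O
v(Q, E) = 47 + E + Q (v(Q, E) = (Q + E) + 47 = (E + Q) + 47 = 47 + E + Q)
X(P) = √P*(-P + P*(10 + P)) (X(P) = (P*(10 + P) - P)*√P = (-P + P*(10 + P))*√P = √P*(-P + P*(10 + P)))
v(221, -147) + X(-223) = (47 - 147 + 221) + (-223)^(3/2)*(9 - 223) = 121 - 223*I*√223*(-214) = 121 + 47722*I*√223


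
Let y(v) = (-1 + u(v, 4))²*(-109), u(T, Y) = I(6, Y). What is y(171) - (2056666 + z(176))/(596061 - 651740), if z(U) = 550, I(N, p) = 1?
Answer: 2057216/55679 ≈ 36.948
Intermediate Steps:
u(T, Y) = 1
y(v) = 0 (y(v) = (-1 + 1)²*(-109) = 0²*(-109) = 0*(-109) = 0)
y(171) - (2056666 + z(176))/(596061 - 651740) = 0 - (2056666 + 550)/(596061 - 651740) = 0 - 2057216/(-55679) = 0 - 2057216*(-1)/55679 = 0 - 1*(-2057216/55679) = 0 + 2057216/55679 = 2057216/55679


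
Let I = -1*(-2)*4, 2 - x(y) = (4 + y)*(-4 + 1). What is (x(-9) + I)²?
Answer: 25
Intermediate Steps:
x(y) = 14 + 3*y (x(y) = 2 - (4 + y)*(-4 + 1) = 2 - (4 + y)*(-3) = 2 - (-12 - 3*y) = 2 + (12 + 3*y) = 14 + 3*y)
I = 8 (I = 2*4 = 8)
(x(-9) + I)² = ((14 + 3*(-9)) + 8)² = ((14 - 27) + 8)² = (-13 + 8)² = (-5)² = 25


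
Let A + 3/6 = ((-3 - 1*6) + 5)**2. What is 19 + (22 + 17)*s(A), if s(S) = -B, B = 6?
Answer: -215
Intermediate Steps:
A = 31/2 (A = -1/2 + ((-3 - 1*6) + 5)**2 = -1/2 + ((-3 - 6) + 5)**2 = -1/2 + (-9 + 5)**2 = -1/2 + (-4)**2 = -1/2 + 16 = 31/2 ≈ 15.500)
s(S) = -6 (s(S) = -1*6 = -6)
19 + (22 + 17)*s(A) = 19 + (22 + 17)*(-6) = 19 + 39*(-6) = 19 - 234 = -215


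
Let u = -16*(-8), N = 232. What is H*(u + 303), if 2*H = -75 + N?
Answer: 67667/2 ≈ 33834.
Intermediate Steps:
u = 128
H = 157/2 (H = (-75 + 232)/2 = (½)*157 = 157/2 ≈ 78.500)
H*(u + 303) = 157*(128 + 303)/2 = (157/2)*431 = 67667/2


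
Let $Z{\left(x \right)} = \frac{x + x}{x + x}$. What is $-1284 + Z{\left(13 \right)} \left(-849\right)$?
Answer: $-2133$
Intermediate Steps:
$Z{\left(x \right)} = 1$ ($Z{\left(x \right)} = \frac{2 x}{2 x} = 2 x \frac{1}{2 x} = 1$)
$-1284 + Z{\left(13 \right)} \left(-849\right) = -1284 + 1 \left(-849\right) = -1284 - 849 = -2133$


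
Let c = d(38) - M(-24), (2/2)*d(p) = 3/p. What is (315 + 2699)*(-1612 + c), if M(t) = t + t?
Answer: -89559503/19 ≈ -4.7137e+6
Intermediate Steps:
d(p) = 3/p
M(t) = 2*t
c = 1827/38 (c = 3/38 - 2*(-24) = 3*(1/38) - 1*(-48) = 3/38 + 48 = 1827/38 ≈ 48.079)
(315 + 2699)*(-1612 + c) = (315 + 2699)*(-1612 + 1827/38) = 3014*(-59429/38) = -89559503/19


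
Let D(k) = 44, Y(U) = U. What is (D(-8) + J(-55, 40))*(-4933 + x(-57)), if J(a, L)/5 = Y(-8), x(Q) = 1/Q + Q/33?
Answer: -12376340/627 ≈ -19739.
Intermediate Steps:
x(Q) = 1/Q + Q/33 (x(Q) = 1/Q + Q*(1/33) = 1/Q + Q/33)
J(a, L) = -40 (J(a, L) = 5*(-8) = -40)
(D(-8) + J(-55, 40))*(-4933 + x(-57)) = (44 - 40)*(-4933 + (1/(-57) + (1/33)*(-57))) = 4*(-4933 + (-1/57 - 19/11)) = 4*(-4933 - 1094/627) = 4*(-3094085/627) = -12376340/627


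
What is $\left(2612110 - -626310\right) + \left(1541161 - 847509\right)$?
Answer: $3932072$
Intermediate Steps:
$\left(2612110 - -626310\right) + \left(1541161 - 847509\right) = \left(2612110 + \left(-89229 + 715539\right)\right) + 693652 = \left(2612110 + 626310\right) + 693652 = 3238420 + 693652 = 3932072$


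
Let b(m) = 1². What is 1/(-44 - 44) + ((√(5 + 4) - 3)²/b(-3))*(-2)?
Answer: -1/88 ≈ -0.011364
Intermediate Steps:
b(m) = 1
1/(-44 - 44) + ((√(5 + 4) - 3)²/b(-3))*(-2) = 1/(-44 - 44) + ((√(5 + 4) - 3)²/1)*(-2) = 1/(-88) + ((√9 - 3)²*1)*(-2) = -1/88 + ((3 - 3)²*1)*(-2) = -1/88 + (0²*1)*(-2) = -1/88 + (0*1)*(-2) = -1/88 + 0*(-2) = -1/88 + 0 = -1/88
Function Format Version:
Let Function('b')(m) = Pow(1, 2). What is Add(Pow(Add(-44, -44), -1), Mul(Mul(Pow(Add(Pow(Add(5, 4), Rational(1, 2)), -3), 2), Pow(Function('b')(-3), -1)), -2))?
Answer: Rational(-1, 88) ≈ -0.011364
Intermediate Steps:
Function('b')(m) = 1
Add(Pow(Add(-44, -44), -1), Mul(Mul(Pow(Add(Pow(Add(5, 4), Rational(1, 2)), -3), 2), Pow(Function('b')(-3), -1)), -2)) = Add(Pow(Add(-44, -44), -1), Mul(Mul(Pow(Add(Pow(Add(5, 4), Rational(1, 2)), -3), 2), Pow(1, -1)), -2)) = Add(Pow(-88, -1), Mul(Mul(Pow(Add(Pow(9, Rational(1, 2)), -3), 2), 1), -2)) = Add(Rational(-1, 88), Mul(Mul(Pow(Add(3, -3), 2), 1), -2)) = Add(Rational(-1, 88), Mul(Mul(Pow(0, 2), 1), -2)) = Add(Rational(-1, 88), Mul(Mul(0, 1), -2)) = Add(Rational(-1, 88), Mul(0, -2)) = Add(Rational(-1, 88), 0) = Rational(-1, 88)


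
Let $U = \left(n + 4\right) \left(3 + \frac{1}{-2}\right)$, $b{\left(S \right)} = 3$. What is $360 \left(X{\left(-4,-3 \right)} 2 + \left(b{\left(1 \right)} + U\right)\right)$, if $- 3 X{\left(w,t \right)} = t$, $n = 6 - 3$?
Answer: $8100$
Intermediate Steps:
$n = 3$ ($n = 6 - 3 = 3$)
$X{\left(w,t \right)} = - \frac{t}{3}$
$U = \frac{35}{2}$ ($U = \left(3 + 4\right) \left(3 + \frac{1}{-2}\right) = 7 \left(3 - \frac{1}{2}\right) = 7 \cdot \frac{5}{2} = \frac{35}{2} \approx 17.5$)
$360 \left(X{\left(-4,-3 \right)} 2 + \left(b{\left(1 \right)} + U\right)\right) = 360 \left(\left(- \frac{1}{3}\right) \left(-3\right) 2 + \left(3 + \frac{35}{2}\right)\right) = 360 \left(1 \cdot 2 + \frac{41}{2}\right) = 360 \left(2 + \frac{41}{2}\right) = 360 \cdot \frac{45}{2} = 8100$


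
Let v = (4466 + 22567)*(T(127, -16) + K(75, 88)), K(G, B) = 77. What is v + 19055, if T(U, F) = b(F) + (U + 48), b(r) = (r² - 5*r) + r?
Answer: 15481931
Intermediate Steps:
b(r) = r² - 4*r
T(U, F) = 48 + U + F*(-4 + F) (T(U, F) = F*(-4 + F) + (U + 48) = F*(-4 + F) + (48 + U) = 48 + U + F*(-4 + F))
v = 15462876 (v = (4466 + 22567)*((48 + 127 - 16*(-4 - 16)) + 77) = 27033*((48 + 127 - 16*(-20)) + 77) = 27033*((48 + 127 + 320) + 77) = 27033*(495 + 77) = 27033*572 = 15462876)
v + 19055 = 15462876 + 19055 = 15481931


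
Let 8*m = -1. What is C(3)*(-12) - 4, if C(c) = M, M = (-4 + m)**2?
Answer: -3331/16 ≈ -208.19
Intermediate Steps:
m = -1/8 (m = (1/8)*(-1) = -1/8 ≈ -0.12500)
M = 1089/64 (M = (-4 - 1/8)**2 = (-33/8)**2 = 1089/64 ≈ 17.016)
C(c) = 1089/64
C(3)*(-12) - 4 = (1089/64)*(-12) - 4 = -3267/16 - 4 = -3331/16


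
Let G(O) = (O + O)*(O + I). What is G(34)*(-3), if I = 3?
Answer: -7548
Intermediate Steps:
G(O) = 2*O*(3 + O) (G(O) = (O + O)*(O + 3) = (2*O)*(3 + O) = 2*O*(3 + O))
G(34)*(-3) = (2*34*(3 + 34))*(-3) = (2*34*37)*(-3) = 2516*(-3) = -7548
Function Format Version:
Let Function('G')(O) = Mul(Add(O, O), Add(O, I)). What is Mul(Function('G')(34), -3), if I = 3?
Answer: -7548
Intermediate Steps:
Function('G')(O) = Mul(2, O, Add(3, O)) (Function('G')(O) = Mul(Add(O, O), Add(O, 3)) = Mul(Mul(2, O), Add(3, O)) = Mul(2, O, Add(3, O)))
Mul(Function('G')(34), -3) = Mul(Mul(2, 34, Add(3, 34)), -3) = Mul(Mul(2, 34, 37), -3) = Mul(2516, -3) = -7548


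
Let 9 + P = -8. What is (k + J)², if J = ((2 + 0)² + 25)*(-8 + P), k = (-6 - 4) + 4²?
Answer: 516961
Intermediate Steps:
P = -17 (P = -9 - 8 = -17)
k = 6 (k = -10 + 16 = 6)
J = -725 (J = ((2 + 0)² + 25)*(-8 - 17) = (2² + 25)*(-25) = (4 + 25)*(-25) = 29*(-25) = -725)
(k + J)² = (6 - 725)² = (-719)² = 516961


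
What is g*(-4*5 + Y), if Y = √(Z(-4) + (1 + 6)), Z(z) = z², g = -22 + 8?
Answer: 280 - 14*√23 ≈ 212.86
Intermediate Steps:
g = -14
Y = √23 (Y = √((-4)² + (1 + 6)) = √(16 + 7) = √23 ≈ 4.7958)
g*(-4*5 + Y) = -14*(-4*5 + √23) = -14*(-20 + √23) = 280 - 14*√23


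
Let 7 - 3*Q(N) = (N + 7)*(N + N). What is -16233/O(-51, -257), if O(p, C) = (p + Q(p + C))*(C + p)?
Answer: -773/907192 ≈ -0.00085208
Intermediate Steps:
Q(N) = 7/3 - 2*N*(7 + N)/3 (Q(N) = 7/3 - (N + 7)*(N + N)/3 = 7/3 - (7 + N)*2*N/3 = 7/3 - 2*N*(7 + N)/3)
O(p, C) = (C + p)*(7/3 - 14*C/3 - 11*p/3 - 2*(C + p)**2/3) (O(p, C) = (p + (7/3 - 14*(p + C)/3 - 2*(p + C)**2/3))*(C + p) = (p + (7/3 - 14*(C + p)/3 - 2*(C + p)**2/3))*(C + p) = (p + (7/3 + (-14*C/3 - 14*p/3) - 2*(C + p)**2/3))*(C + p) = (p + (7/3 - 14*C/3 - 14*p/3 - 2*(C + p)**2/3))*(C + p) = (7/3 - 14*C/3 - 11*p/3 - 2*(C + p)**2/3)*(C + p) = (C + p)*(7/3 - 14*C/3 - 11*p/3 - 2*(C + p)**2/3))
-16233/O(-51, -257) = -16233/((-51)**2 - 257*(-51) - 1/3*(-257)*(-7 + 2*(-257 - 51)**2 + 14*(-257) + 14*(-51)) - 1/3*(-51)*(-7 + 2*(-257 - 51)**2 + 14*(-257) + 14*(-51))) = -16233/(2601 + 13107 - 1/3*(-257)*(-7 + 2*(-308)**2 - 3598 - 714) - 1/3*(-51)*(-7 + 2*(-308)**2 - 3598 - 714)) = -16233/(2601 + 13107 - 1/3*(-257)*(-7 + 2*94864 - 3598 - 714) - 1/3*(-51)*(-7 + 2*94864 - 3598 - 714)) = -16233/(2601 + 13107 - 1/3*(-257)*(-7 + 189728 - 3598 - 714) - 1/3*(-51)*(-7 + 189728 - 3598 - 714)) = -16233/(2601 + 13107 - 1/3*(-257)*185409 - 1/3*(-51)*185409) = -16233/(2601 + 13107 + 15883371 + 3151953) = -16233/19051032 = -16233*1/19051032 = -773/907192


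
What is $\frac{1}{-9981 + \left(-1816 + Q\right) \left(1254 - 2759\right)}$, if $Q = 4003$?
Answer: $- \frac{1}{3301416} \approx -3.029 \cdot 10^{-7}$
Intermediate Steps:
$\frac{1}{-9981 + \left(-1816 + Q\right) \left(1254 - 2759\right)} = \frac{1}{-9981 + \left(-1816 + 4003\right) \left(1254 - 2759\right)} = \frac{1}{-9981 + 2187 \left(-1505\right)} = \frac{1}{-9981 - 3291435} = \frac{1}{-3301416} = - \frac{1}{3301416}$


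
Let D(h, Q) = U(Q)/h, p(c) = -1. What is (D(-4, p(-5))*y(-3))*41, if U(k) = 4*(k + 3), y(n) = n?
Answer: 246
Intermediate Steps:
U(k) = 12 + 4*k (U(k) = 4*(3 + k) = 12 + 4*k)
D(h, Q) = (12 + 4*Q)/h
(D(-4, p(-5))*y(-3))*41 = ((4*(3 - 1)/(-4))*(-3))*41 = ((4*(-¼)*2)*(-3))*41 = -2*(-3)*41 = 6*41 = 246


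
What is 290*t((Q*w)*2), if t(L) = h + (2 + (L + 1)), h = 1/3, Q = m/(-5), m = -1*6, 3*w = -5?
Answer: -580/3 ≈ -193.33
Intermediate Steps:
w = -5/3 (w = (⅓)*(-5) = -5/3 ≈ -1.6667)
m = -6
Q = 6/5 (Q = -6/(-5) = -6*(-⅕) = 6/5 ≈ 1.2000)
h = ⅓ ≈ 0.33333
t(L) = 10/3 + L (t(L) = ⅓ + (2 + (L + 1)) = ⅓ + (2 + (1 + L)) = ⅓ + (3 + L) = 10/3 + L)
290*t((Q*w)*2) = 290*(10/3 + ((6/5)*(-5/3))*2) = 290*(10/3 - 2*2) = 290*(10/3 - 4) = 290*(-⅔) = -580/3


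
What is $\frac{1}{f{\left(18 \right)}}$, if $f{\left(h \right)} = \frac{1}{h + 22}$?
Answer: $40$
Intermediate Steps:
$f{\left(h \right)} = \frac{1}{22 + h}$
$\frac{1}{f{\left(18 \right)}} = \frac{1}{\frac{1}{22 + 18}} = \frac{1}{\frac{1}{40}} = 40$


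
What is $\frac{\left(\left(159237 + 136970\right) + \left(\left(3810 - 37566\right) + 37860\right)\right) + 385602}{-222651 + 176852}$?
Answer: $- \frac{685913}{45799} \approx -14.977$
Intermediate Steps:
$\frac{\left(\left(159237 + 136970\right) + \left(\left(3810 - 37566\right) + 37860\right)\right) + 385602}{-222651 + 176852} = \frac{\left(296207 + \left(-33756 + 37860\right)\right) + 385602}{-45799} = \left(\left(296207 + 4104\right) + 385602\right) \left(- \frac{1}{45799}\right) = \left(300311 + 385602\right) \left(- \frac{1}{45799}\right) = 685913 \left(- \frac{1}{45799}\right) = - \frac{685913}{45799}$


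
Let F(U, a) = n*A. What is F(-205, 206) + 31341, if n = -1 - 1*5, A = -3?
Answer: 31359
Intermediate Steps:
n = -6 (n = -1 - 5 = -6)
F(U, a) = 18 (F(U, a) = -6*(-3) = 18)
F(-205, 206) + 31341 = 18 + 31341 = 31359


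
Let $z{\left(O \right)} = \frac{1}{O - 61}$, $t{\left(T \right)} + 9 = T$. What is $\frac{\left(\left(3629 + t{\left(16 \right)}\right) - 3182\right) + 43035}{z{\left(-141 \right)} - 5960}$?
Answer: $- \frac{8784778}{1203921} \approx -7.2968$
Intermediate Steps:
$t{\left(T \right)} = -9 + T$
$z{\left(O \right)} = \frac{1}{-61 + O}$
$\frac{\left(\left(3629 + t{\left(16 \right)}\right) - 3182\right) + 43035}{z{\left(-141 \right)} - 5960} = \frac{\left(\left(3629 + \left(-9 + 16\right)\right) - 3182\right) + 43035}{\frac{1}{-61 - 141} - 5960} = \frac{\left(\left(3629 + 7\right) - 3182\right) + 43035}{\frac{1}{-202} - 5960} = \frac{\left(3636 - 3182\right) + 43035}{- \frac{1}{202} - 5960} = \frac{454 + 43035}{- \frac{1203921}{202}} = 43489 \left(- \frac{202}{1203921}\right) = - \frac{8784778}{1203921}$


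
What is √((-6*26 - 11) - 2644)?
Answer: I*√2811 ≈ 53.019*I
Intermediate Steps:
√((-6*26 - 11) - 2644) = √((-156 - 11) - 2644) = √(-167 - 2644) = √(-2811) = I*√2811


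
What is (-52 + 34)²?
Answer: 324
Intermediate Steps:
(-52 + 34)² = (-18)² = 324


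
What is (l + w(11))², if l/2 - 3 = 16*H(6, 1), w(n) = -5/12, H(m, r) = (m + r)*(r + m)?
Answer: 356567689/144 ≈ 2.4762e+6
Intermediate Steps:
H(m, r) = (m + r)² (H(m, r) = (m + r)*(m + r) = (m + r)²)
w(n) = -5/12 (w(n) = -5*1/12 = -5/12)
l = 1574 (l = 6 + 2*(16*(6 + 1)²) = 6 + 2*(16*7²) = 6 + 2*(16*49) = 6 + 2*784 = 6 + 1568 = 1574)
(l + w(11))² = (1574 - 5/12)² = (18883/12)² = 356567689/144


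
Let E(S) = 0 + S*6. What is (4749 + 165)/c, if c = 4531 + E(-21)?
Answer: 4914/4405 ≈ 1.1156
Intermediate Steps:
E(S) = 6*S (E(S) = 0 + 6*S = 6*S)
c = 4405 (c = 4531 + 6*(-21) = 4531 - 126 = 4405)
(4749 + 165)/c = (4749 + 165)/4405 = 4914*(1/4405) = 4914/4405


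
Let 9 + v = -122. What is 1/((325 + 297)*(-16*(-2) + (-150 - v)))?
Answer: 1/8086 ≈ 0.00012367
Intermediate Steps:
v = -131 (v = -9 - 122 = -131)
1/((325 + 297)*(-16*(-2) + (-150 - v))) = 1/((325 + 297)*(-16*(-2) + (-150 - 1*(-131)))) = 1/(622*(32 + (-150 + 131))) = 1/(622*(32 - 19)) = 1/(622*13) = 1/8086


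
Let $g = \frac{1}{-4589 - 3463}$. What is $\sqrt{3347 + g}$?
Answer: $\frac{\sqrt{54250436559}}{4026} \approx 57.853$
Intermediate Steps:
$g = - \frac{1}{8052}$ ($g = \frac{1}{-8052} = - \frac{1}{8052} \approx -0.00012419$)
$\sqrt{3347 + g} = \sqrt{3347 - \frac{1}{8052}} = \sqrt{\frac{26950043}{8052}} = \frac{\sqrt{54250436559}}{4026}$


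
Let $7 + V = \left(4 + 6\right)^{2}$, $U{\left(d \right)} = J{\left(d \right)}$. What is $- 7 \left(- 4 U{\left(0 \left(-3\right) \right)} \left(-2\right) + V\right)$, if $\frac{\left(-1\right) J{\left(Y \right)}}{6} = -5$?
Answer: $-2331$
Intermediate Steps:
$J{\left(Y \right)} = 30$ ($J{\left(Y \right)} = \left(-6\right) \left(-5\right) = 30$)
$U{\left(d \right)} = 30$
$V = 93$ ($V = -7 + \left(4 + 6\right)^{2} = -7 + 10^{2} = -7 + 100 = 93$)
$- 7 \left(- 4 U{\left(0 \left(-3\right) \right)} \left(-2\right) + V\right) = - 7 \left(\left(-4\right) 30 \left(-2\right) + 93\right) = - 7 \left(\left(-120\right) \left(-2\right) + 93\right) = - 7 \left(240 + 93\right) = \left(-7\right) 333 = -2331$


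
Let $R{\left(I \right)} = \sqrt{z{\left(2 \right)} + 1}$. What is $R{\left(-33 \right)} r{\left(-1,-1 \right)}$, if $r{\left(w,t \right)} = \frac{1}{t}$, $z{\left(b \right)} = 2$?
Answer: $- \sqrt{3} \approx -1.732$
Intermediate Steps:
$R{\left(I \right)} = \sqrt{3}$ ($R{\left(I \right)} = \sqrt{2 + 1} = \sqrt{3}$)
$R{\left(-33 \right)} r{\left(-1,-1 \right)} = \frac{\sqrt{3}}{-1} = \sqrt{3} \left(-1\right) = - \sqrt{3}$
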